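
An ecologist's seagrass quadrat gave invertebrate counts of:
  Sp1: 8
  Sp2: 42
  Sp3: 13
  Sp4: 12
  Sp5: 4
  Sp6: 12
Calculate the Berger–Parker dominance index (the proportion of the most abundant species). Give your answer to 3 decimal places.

Total N = 8+42+13+12+4+12 = 91, so the proportions are 0.08791, 0.46154, 0.14286, 0.13187, 0.04396, 0.13187 (working shown to 5 dp, full precision carried).
The largest proportion is 0.46154, i.e. d = 0.462 to 3 decimal places.

0.462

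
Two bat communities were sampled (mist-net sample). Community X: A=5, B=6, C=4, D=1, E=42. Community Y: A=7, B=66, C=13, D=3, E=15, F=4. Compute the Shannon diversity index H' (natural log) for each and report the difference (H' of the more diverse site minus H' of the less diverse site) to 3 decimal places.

Community X: N=58, proportions 0.08621, 0.10345, 0.06897, 0.01724, 0.72414, giving H' = 0.93415 (working shown to 5 dp, full precision carried).
Community Y: N=108, proportions 0.06481, 0.61111, 0.12037, 0.02778, 0.13889, 0.03704, giving H' = 1.22894.
Difference = |0.93415 − 1.22894| = 0.29479, i.e. 0.295 to 3 decimal places.

0.295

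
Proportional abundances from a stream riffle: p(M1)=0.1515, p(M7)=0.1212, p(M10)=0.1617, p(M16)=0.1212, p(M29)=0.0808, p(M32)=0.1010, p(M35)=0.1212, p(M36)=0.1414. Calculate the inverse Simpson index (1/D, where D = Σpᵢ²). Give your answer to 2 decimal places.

7.70

D = 0.1515² + 0.1212² + 0.1617² + 0.1212² + 0.0808² + 0.101² + 0.1212² + 0.1414² = 0.022952 + 0.014689 + 0.026147 + 0.014689 + 0.006529 + 0.010201 + 0.014689 + 0.019994 = 0.129891 (working shown to 6 dp, full precision carried).
So 1/D = 7.6988, i.e. 7.70 to 2 decimal places.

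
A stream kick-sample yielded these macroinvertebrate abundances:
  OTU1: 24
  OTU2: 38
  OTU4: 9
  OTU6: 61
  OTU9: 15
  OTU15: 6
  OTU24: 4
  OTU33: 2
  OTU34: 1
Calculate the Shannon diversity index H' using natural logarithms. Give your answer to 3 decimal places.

1.679

Total N = 24+38+9+61+15+6+4+2+1 = 160, so the proportions are 0.15, 0.2375, 0.05625, 0.38125, 0.09375, 0.0375, 0.025, 0.0125, 0.00625 (working shown to 5 dp, full precision carried).
Each pᵢ ln pᵢ term: 0.15×(-1.89712)=-0.28457, 0.2375×(-1.43759)=-0.34143, 0.05625×(-2.87795)=-0.16188, 0.38125×(-0.96430)=-0.36764, 0.09375×(-2.36712)=-0.22192, 0.0375×(-3.28341)=-0.12313, 0.025×(-3.68888)=-0.09222, 0.0125×(-4.38203)=-0.05478, 0.00625×(-5.07517)=-0.03172.
Sum = -1.67928, so H' = 1.679.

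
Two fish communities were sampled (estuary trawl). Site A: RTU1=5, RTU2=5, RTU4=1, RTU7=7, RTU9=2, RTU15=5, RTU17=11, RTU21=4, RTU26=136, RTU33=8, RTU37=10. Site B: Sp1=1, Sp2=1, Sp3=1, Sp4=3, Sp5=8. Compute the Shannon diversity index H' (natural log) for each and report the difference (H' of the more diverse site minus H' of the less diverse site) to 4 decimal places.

Site A: N=194, proportions 0.025773, 0.025773, 0.005155, 0.036082, 0.010309, 0.025773, 0.056701, 0.020619, 0.701031, 0.041237, 0.051546, giving H' = 1.253148 (working shown to 6 dp, full precision carried).
Site B: N=14, proportions 0.071429, 0.071429, 0.071429, 0.214286, 0.571429, giving H' = 1.215388.
Difference = |1.253148 − 1.215388| = 0.037760, i.e. 0.0378 to 4 decimal places.

0.0378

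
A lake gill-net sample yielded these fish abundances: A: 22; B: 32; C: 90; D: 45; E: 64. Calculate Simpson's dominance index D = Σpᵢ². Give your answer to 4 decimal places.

0.2457

Total N = 22+32+90+45+64 = 253, so the proportions are 0.086957, 0.126482, 0.355731, 0.177866, 0.252964 (working shown to 6 dp, full precision carried).
D = 0.086957² + 0.126482² + 0.355731² + 0.177866² + 0.252964² = 0.007561 + 0.015998 + 0.126545 + 0.031636 + 0.063991 = 0.245731.
To 4 decimal places, D = 0.2457.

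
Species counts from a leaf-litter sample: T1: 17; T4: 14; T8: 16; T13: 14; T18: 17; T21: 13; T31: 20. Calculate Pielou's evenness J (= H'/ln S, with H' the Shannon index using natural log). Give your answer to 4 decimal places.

Total N = 17+14+16+14+17+13+20 = 111, so the proportions are 0.153153, 0.126126, 0.144144, 0.126126, 0.153153, 0.117117, 0.18018 (working shown to 6 dp, full precision carried).
H' = −Σ pᵢ ln pᵢ = −((-0.287364) + (-0.261141) + (-0.279199) + (-0.261141) + (-0.287364) + (-0.251167) + (-0.308792)) = 1.936167.
With S = 7 species, ln S = 1.945910, so J = 1.936167/1.945910 = 0.994993, i.e. 0.9950 to 4 decimal places.

0.9950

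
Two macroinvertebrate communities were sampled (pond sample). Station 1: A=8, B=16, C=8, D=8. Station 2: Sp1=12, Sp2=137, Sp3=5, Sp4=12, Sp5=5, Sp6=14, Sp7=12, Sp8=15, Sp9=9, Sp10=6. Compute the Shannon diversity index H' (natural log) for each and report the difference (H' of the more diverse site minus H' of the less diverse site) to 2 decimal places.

0.18

Station 1: N=40, proportions 0.2, 0.4, 0.2, 0.2, giving H' = 1.3322 (working shown to 4 dp, full precision carried).
Station 2: N=227, proportions 0.0529, 0.6035, 0.022, 0.0529, 0.022, 0.0617, 0.0529, 0.0661, 0.0396, 0.0264, giving H' = 1.5145.
Difference = |1.3322 − 1.5145| = 0.1823, i.e. 0.18 to 2 decimal places.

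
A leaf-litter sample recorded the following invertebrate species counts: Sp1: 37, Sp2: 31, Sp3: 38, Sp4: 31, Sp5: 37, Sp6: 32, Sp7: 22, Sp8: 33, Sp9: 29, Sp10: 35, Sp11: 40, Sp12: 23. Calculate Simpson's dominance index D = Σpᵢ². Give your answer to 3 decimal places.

0.086

Total N = 37+31+38+31+37+32+22+33+29+35+40+23 = 388, so the proportions are 0.09536, 0.0799, 0.09794, 0.0799, 0.09536, 0.08247, 0.0567, 0.08505, 0.07474, 0.09021, 0.10309, 0.05928 (working shown to 5 dp, full precision carried).
D = 0.09536² + 0.0799² + 0.09794² + 0.0799² + 0.09536² + 0.08247² + 0.0567² + 0.08505² + 0.07474² + 0.09021² + 0.10309² + 0.05928² = 0.00909 + 0.00638 + 0.00959 + 0.00638 + 0.00909 + 0.00680 + 0.00322 + 0.00723 + 0.00559 + 0.00814 + 0.01063 + 0.00351 = 0.08566.
To 3 decimal places, D = 0.086.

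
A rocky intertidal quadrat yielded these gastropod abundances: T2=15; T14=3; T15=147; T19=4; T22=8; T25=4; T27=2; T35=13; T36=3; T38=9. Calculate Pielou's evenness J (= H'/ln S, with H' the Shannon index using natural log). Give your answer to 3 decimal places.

Total N = 15+3+147+4+8+4+2+13+3+9 = 208, so the proportions are 0.07212, 0.01442, 0.70673, 0.01923, 0.03846, 0.01923, 0.00962, 0.0625, 0.01442, 0.04327 (working shown to 5 dp, full precision carried).
H' = −Σ pᵢ ln pᵢ = −((-0.18963) + (-0.06114) + (-0.24531) + (-0.07599) + (-0.12531) + (-0.07599) + (-0.04466) + (-0.17329) + (-0.06114) + (-0.13588)) = 1.18832.
With S = 10 species, ln S = 2.30259, so J = 1.18832/2.30259 = 0.51608, i.e. 0.516 to 3 decimal places.

0.516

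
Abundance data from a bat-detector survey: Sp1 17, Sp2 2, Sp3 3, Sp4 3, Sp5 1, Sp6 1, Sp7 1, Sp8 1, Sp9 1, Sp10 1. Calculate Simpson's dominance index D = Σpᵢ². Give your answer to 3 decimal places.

0.330

Total N = 17+2+3+3+1+1+1+1+1+1 = 31, so the proportions are 0.54839, 0.06452, 0.09677, 0.09677, 0.03226, 0.03226, 0.03226, 0.03226, 0.03226, 0.03226 (working shown to 5 dp, full precision carried).
D = 0.54839² + 0.06452² + 0.09677² + 0.09677² + 0.03226² + 0.03226² + 0.03226² + 0.03226² + 0.03226² + 0.03226² = 0.30073 + 0.00416 + 0.00937 + 0.00937 + 0.00104 + 0.00104 + 0.00104 + 0.00104 + 0.00104 + 0.00104 = 0.32986.
To 3 decimal places, D = 0.330.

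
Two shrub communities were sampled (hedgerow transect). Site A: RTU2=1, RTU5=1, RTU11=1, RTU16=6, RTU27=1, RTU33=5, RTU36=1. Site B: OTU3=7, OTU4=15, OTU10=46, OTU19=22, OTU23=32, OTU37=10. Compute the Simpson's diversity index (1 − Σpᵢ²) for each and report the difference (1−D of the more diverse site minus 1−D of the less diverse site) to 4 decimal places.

Site A: N=16, proportions 0.0625, 0.0625, 0.0625, 0.375, 0.0625, 0.3125, 0.0625, giving 1−D = 0.7421875 (working shown to 7 dp, full precision carried).
Site B: N=132, proportions 0.0530303, 0.1136364, 0.3484848, 0.1666667, 0.2424242, 0.0757576, giving 1−D = 0.7705464.
Difference = |0.7421875 − 0.7705464| = 0.0283589, i.e. 0.0284 to 4 decimal places.

0.0284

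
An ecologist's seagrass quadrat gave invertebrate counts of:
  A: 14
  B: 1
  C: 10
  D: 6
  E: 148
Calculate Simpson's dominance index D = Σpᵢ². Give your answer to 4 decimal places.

0.6940

Total N = 14+1+10+6+148 = 179, so the proportions are 0.078212, 0.005587, 0.055866, 0.03352, 0.826816 (working shown to 6 dp, full precision carried).
D = 0.078212² + 0.005587² + 0.055866² + 0.03352² + 0.826816² = 0.006117 + 0.000031 + 0.003121 + 0.001124 + 0.683624 = 0.694017.
To 4 decimal places, D = 0.6940.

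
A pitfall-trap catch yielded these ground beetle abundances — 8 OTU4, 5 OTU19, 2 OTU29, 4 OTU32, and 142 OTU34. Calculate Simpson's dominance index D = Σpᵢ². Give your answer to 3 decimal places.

Total N = 8+5+2+4+142 = 161, so the proportions are 0.04969, 0.03106, 0.01242, 0.02484, 0.88199 (working shown to 5 dp, full precision carried).
D = 0.04969² + 0.03106² + 0.01242² + 0.02484² + 0.88199² = 0.00247 + 0.00096 + 0.00015 + 0.00062 + 0.77790 = 0.78211.
To 3 decimal places, D = 0.782.

0.782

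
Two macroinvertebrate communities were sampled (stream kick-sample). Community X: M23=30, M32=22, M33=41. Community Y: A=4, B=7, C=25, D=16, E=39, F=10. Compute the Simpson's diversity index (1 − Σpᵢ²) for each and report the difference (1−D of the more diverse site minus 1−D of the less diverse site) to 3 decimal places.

0.103

Community X: N=93, proportions 0.322581, 0.236559, 0.44086, giving 1−D = 0.645624 (working shown to 6 dp, full precision carried).
Community Y: N=101, proportions 0.039604, 0.069307, 0.247525, 0.158416, 0.386139, 0.09901, giving 1−D = 0.748358.
Difference = |0.645624 − 0.748358| = 0.102734, i.e. 0.103 to 3 decimal places.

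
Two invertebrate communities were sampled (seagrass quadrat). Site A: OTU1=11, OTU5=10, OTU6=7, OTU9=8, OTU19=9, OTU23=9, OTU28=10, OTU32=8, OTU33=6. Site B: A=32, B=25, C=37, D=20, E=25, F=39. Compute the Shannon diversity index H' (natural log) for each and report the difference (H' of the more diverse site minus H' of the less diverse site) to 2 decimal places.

Site A: N=78, proportions 0.141, 0.1282, 0.0897, 0.1026, 0.1154, 0.1154, 0.1282, 0.1026, 0.0769, giving H' = 2.1821 (working shown to 4 dp, full precision carried).
Site B: N=178, proportions 0.1798, 0.1404, 0.2079, 0.1124, 0.1404, 0.2191, giving H' = 1.7647.
Difference = |2.1821 − 1.7647| = 0.4174, i.e. 0.42 to 2 decimal places.

0.42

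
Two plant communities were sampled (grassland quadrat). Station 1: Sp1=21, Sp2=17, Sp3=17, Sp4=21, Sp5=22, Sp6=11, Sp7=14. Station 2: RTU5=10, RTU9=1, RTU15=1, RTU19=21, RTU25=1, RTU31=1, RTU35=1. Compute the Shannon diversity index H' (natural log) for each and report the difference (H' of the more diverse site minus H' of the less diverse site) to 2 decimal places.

Station 1: N=123, proportions 0.1707, 0.1382, 0.1382, 0.1707, 0.1789, 0.0894, 0.1138, giving H' = 1.9217 (working shown to 4 dp, full precision carried).
Station 2: N=36, proportions 0.2778, 0.0278, 0.0278, 0.5833, 0.0278, 0.0278, 0.0278, giving H' = 1.1679.
Difference = |1.9217 − 1.1679| = 0.7538, i.e. 0.75 to 2 decimal places.

0.75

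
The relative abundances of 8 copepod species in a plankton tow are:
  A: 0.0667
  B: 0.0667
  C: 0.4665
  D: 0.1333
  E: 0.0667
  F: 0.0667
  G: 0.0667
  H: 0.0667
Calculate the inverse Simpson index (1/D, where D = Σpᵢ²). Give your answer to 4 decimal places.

3.8156

D = 0.0667² + 0.0667² + 0.4665² + 0.1333² + 0.0667² + 0.0667² + 0.0667² + 0.0667² = 0.00444889 + 0.00444889 + 0.21762225 + 0.01776889 + 0.00444889 + 0.00444889 + 0.00444889 + 0.00444889 = 0.26208448 (working shown to 8 dp, full precision carried).
So 1/D = 3.815564, i.e. 3.8156 to 4 decimal places.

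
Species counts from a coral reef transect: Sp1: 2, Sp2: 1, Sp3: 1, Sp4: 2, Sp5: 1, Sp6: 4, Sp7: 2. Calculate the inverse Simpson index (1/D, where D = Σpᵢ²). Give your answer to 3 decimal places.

5.452

Total N = 2+1+1+2+1+4+2 = 13, so the proportions are 0.1538462, 0.0769231, 0.0769231, 0.1538462, 0.0769231, 0.3076923, 0.1538462 (working shown to 7 dp, full precision carried).
D = 0.1538462² + 0.0769231² + 0.0769231² + 0.1538462² + 0.0769231² + 0.3076923² + 0.1538462² = 0.0236686 + 0.0059172 + 0.0059172 + 0.0236686 + 0.0059172 + 0.0946746 + 0.0236686 = 0.1834320.
So 1/D = 5.45161, i.e. 5.452 to 3 decimal places.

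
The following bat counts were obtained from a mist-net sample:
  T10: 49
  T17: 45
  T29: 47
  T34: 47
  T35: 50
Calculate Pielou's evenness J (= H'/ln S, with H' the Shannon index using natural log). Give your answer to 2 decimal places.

1.00

Total N = 49+45+47+47+50 = 238, so the proportions are 0.2059, 0.1891, 0.1975, 0.1975, 0.2101 (working shown to 4 dp, full precision carried).
H' = −Σ pᵢ ln pᵢ = −((-0.3254) + (-0.3149) + (-0.3203) + (-0.3203) + (-0.3278)) = 1.6088.
With S = 5 species, ln S = 1.6094, so J = 1.6088/1.6094 = 0.9996, i.e. 1.00 to 2 decimal places.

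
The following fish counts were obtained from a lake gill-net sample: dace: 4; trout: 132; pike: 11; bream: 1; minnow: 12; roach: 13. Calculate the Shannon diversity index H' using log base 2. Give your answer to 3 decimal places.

Total N = 4+132+11+1+12+13 = 173, so the proportions are 0.02312, 0.76301, 0.06358, 0.00578, 0.06936, 0.07514 (working shown to 5 dp, full precision carried).
Each pᵢ log₂ pᵢ term: 0.02312×(-5.43463)=-0.12566, 0.76301×(-0.39023)=-0.29775, 0.06358×(-3.97520)=-0.25276, 0.00578×(-7.43463)=-0.04297, 0.06936×(-3.84967)=-0.26703, 0.07514×(-3.73419)=-0.28060.
Sum = -1.26677, so H' = 1.267.

1.267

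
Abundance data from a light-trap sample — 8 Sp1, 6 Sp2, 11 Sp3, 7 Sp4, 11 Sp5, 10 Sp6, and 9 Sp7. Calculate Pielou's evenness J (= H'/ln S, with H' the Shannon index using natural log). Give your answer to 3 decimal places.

0.989

Total N = 8+6+11+7+11+10+9 = 62, so the proportions are 0.12903, 0.09677, 0.17742, 0.1129, 0.17742, 0.16129, 0.14516 (working shown to 5 dp, full precision carried).
H' = −Σ pᵢ ln pᵢ = −((-0.26422) + (-0.22600) + (-0.30680) + (-0.24627) + (-0.30680) + (-0.29428) + (-0.28015)) = 1.92452.
With S = 7 species, ln S = 1.94591, so J = 1.92452/1.94591 = 0.98901, i.e. 0.989 to 3 decimal places.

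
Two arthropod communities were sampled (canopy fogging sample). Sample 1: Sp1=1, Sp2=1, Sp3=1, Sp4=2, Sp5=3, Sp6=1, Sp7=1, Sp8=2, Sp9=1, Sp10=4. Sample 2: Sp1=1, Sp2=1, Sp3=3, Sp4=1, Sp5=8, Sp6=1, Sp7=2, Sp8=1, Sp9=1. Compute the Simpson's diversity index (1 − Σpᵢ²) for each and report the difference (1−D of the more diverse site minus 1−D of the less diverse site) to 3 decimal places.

Sample 1: N=17, proportions 0.05882, 0.05882, 0.05882, 0.11765, 0.17647, 0.05882, 0.05882, 0.11765, 0.05882, 0.23529, giving 1−D = 0.86505 (working shown to 5 dp, full precision carried).
Sample 2: N=19, proportions 0.05263, 0.05263, 0.15789, 0.05263, 0.42105, 0.05263, 0.10526, 0.05263, 0.05263, giving 1−D = 0.77008.
Difference = |0.86505 − 0.77008| = 0.09497, i.e. 0.095 to 3 decimal places.

0.095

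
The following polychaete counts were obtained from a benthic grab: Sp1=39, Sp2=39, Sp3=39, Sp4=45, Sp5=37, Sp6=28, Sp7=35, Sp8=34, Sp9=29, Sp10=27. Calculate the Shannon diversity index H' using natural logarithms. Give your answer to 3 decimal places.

Total N = 39+39+39+45+37+28+35+34+29+27 = 352, so the proportions are 0.1108, 0.1108, 0.1108, 0.12784, 0.10511, 0.07955, 0.09943, 0.09659, 0.08239, 0.0767 (working shown to 5 dp, full precision carried).
Each pᵢ ln pᵢ term: 0.1108×(-2.20007)=-0.24376, 0.1108×(-2.20007)=-0.24376, 0.1108×(-2.20007)=-0.24376, 0.12784×(-2.05697)=-0.26296, 0.10511×(-2.25271)=-0.23679, 0.07955×(-2.53143)=-0.20136, 0.09943×(-2.30828)=-0.22952, 0.09659×(-2.33727)=-0.22576, 0.08239×(-2.49634)=-0.20566, 0.0767×(-2.56779)=-0.19696.
Sum = -2.29029, so H' = 2.290.

2.290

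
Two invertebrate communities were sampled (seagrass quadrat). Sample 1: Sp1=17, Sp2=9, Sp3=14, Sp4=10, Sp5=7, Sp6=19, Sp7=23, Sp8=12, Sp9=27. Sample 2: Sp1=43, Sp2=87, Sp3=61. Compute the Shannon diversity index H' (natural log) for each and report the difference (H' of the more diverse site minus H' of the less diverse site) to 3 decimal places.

1.054

Sample 1: N=138, proportions 0.12319, 0.06522, 0.10145, 0.07246, 0.05072, 0.13768, 0.16667, 0.08696, 0.19565, giving H' = 2.11275 (working shown to 5 dp, full precision carried).
Sample 2: N=191, proportions 0.22513, 0.4555, 0.31937, giving H' = 1.05840.
Difference = |2.11275 − 1.05840| = 1.05435, i.e. 1.054 to 3 decimal places.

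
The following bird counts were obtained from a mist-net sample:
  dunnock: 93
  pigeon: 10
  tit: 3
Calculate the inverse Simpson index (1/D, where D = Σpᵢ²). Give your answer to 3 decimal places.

1.283

Total N = 93+10+3 = 106, so the proportions are 0.877358, 0.09434, 0.028302 (working shown to 6 dp, full precision carried).
D = 0.877358² + 0.09434² + 0.028302² = 0.769758 + 0.008900 + 0.000801 = 0.779459.
So 1/D = 1.28294, i.e. 1.283 to 3 decimal places.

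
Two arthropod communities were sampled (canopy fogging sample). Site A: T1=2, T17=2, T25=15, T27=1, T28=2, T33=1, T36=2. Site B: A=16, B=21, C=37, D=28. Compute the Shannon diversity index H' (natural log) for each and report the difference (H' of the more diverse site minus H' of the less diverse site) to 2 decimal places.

0.03

Site A: N=25, proportions 0.08, 0.08, 0.6, 0.04, 0.08, 0.04, 0.08, giving H' = 1.37224 (working shown to 5 dp, full precision carried).
Site B: N=102, proportions 0.15686, 0.20588, 0.36275, 0.27451, giving H' = 1.33868.
Difference = |1.37224 − 1.33868| = 0.03356, i.e. 0.03 to 2 decimal places.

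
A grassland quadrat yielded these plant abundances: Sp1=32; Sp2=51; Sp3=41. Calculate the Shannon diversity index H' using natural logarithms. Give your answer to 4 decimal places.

1.0809

Total N = 32+51+41 = 124, so the proportions are 0.258065, 0.41129, 0.330645 (working shown to 6 dp, full precision carried).
Each pᵢ ln pᵢ term: 0.258065×(-1.354546)=-0.349560, 0.41129×(-0.888456)=-0.365413, 0.330645×(-1.106709)=-0.365928.
Sum = -1.080902, so H' = 1.0809.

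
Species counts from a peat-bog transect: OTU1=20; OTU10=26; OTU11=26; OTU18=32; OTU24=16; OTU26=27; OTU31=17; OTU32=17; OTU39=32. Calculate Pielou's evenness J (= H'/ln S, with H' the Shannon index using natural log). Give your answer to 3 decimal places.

Total N = 20+26+26+32+16+27+17+17+32 = 213, so the proportions are 0.0939, 0.12207, 0.12207, 0.15023, 0.07512, 0.12676, 0.07981, 0.07981, 0.15023 (working shown to 5 dp, full precision carried).
H' = −Σ pᵢ ln pᵢ = −((-0.22212) + (-0.25673) + (-0.25673) + (-0.28478) + (-0.19446) + (-0.26182) + (-0.20177) + (-0.20177) + (-0.28478)) = 2.16495.
With S = 9 species, ln S = 2.19722, so J = 2.16495/2.19722 = 0.98531, i.e. 0.985 to 3 decimal places.

0.985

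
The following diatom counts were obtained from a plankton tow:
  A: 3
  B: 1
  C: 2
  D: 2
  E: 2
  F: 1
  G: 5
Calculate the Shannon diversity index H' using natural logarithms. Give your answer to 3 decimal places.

1.804

Total N = 3+1+2+2+2+1+5 = 16, so the proportions are 0.1875, 0.0625, 0.125, 0.125, 0.125, 0.0625, 0.3125 (working shown to 5 dp, full precision carried).
Each pᵢ ln pᵢ term: 0.1875×(-1.67398)=-0.31387, 0.0625×(-2.77259)=-0.17329, 0.125×(-2.07944)=-0.25993, 0.125×(-2.07944)=-0.25993, 0.125×(-2.07944)=-0.25993, 0.0625×(-2.77259)=-0.17329, 0.3125×(-1.16315)=-0.36348.
Sum = -1.80372, so H' = 1.804.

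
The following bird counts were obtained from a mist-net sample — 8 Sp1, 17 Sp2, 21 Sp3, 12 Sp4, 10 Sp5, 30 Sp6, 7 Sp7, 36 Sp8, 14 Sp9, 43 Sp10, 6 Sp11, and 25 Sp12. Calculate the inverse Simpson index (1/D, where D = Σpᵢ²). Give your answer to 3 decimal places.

8.756

Total N = 8+17+21+12+10+30+7+36+14+43+6+25 = 229, so the proportions are 0.0349345, 0.0742358, 0.0917031, 0.0524017, 0.0436681, 0.1310044, 0.0305677, 0.1572052, 0.0611354, 0.1877729, 0.0262009, 0.1091703 (working shown to 7 dp, full precision carried).
D = 0.0349345² + 0.0742358² + 0.0917031² + 0.0524017² + 0.0436681² + 0.1310044² + 0.0305677² + 0.1572052² + 0.0611354² + 0.1877729² + 0.0262009² + 0.1091703² = 0.0012204 + 0.0055110 + 0.0084095 + 0.0027459 + 0.0019069 + 0.0171621 + 0.0009344 + 0.0247135 + 0.0037375 + 0.0352587 + 0.0006865 + 0.0119182 = 0.1142045.
So 1/D = 8.75622, i.e. 8.756 to 3 decimal places.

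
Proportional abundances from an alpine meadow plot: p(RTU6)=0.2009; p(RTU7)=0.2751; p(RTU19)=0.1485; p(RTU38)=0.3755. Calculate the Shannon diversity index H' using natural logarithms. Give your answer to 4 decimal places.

1.3285

Each pᵢ ln pᵢ term (working shown to 6 dp, full precision carried): 0.2009×(-1.604948)=-0.322434, 0.2751×(-1.290621)=-0.355050, 0.1485×(-1.907170)=-0.283215, 0.3755×(-0.979497)=-0.367801.
Sum = -1.328500, so H' = 1.3285.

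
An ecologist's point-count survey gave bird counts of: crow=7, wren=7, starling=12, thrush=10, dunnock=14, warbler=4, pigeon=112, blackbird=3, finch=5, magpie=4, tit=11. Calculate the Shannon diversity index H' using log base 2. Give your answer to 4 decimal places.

2.2623

Total N = 7+7+12+10+14+4+112+3+5+4+11 = 189, so the proportions are 0.037037, 0.037037, 0.063492, 0.05291, 0.074074, 0.021164, 0.592593, 0.015873, 0.026455, 0.021164, 0.058201 (working shown to 6 dp, full precision carried).
Each pᵢ log₂ pᵢ term: 0.037037×(-4.754888)=-0.176107, 0.037037×(-4.754888)=-0.176107, 0.063492×(-3.977280)=-0.252526, 0.05291×(-4.240314)=-0.224355, 0.074074×(-3.754888)=-0.278140, 0.021164×(-5.562242)=-0.117719, 0.592593×(-0.754888)=-0.447341, 0.015873×(-5.977280)=-0.094877, 0.026455×(-5.240314)=-0.138633, 0.021164×(-5.562242)=-0.117719, 0.058201×(-4.102811)=-0.238788.
Sum = -2.262312, so H' = 2.2623.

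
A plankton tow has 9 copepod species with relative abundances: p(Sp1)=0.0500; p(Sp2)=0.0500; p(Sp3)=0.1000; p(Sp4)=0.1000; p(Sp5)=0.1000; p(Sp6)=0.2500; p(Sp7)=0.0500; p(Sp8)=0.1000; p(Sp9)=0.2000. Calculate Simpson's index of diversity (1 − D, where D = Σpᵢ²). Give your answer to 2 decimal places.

D = 0.05² + 0.05² + 0.1² + 0.1² + 0.1² + 0.25² + 0.05² + 0.1² + 0.2² = 0.0025 + 0.0025 + 0.0100 + 0.0100 + 0.0100 + 0.0625 + 0.0025 + 0.0100 + 0.0400 = 0.1500 (working shown to 4 dp, full precision carried).
So 1 − D = 0.8500, i.e. 0.85 to 2 decimal places.

0.85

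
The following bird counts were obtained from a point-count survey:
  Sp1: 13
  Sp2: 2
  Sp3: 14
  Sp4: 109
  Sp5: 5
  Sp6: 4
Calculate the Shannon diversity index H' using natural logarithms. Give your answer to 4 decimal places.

0.9317

Total N = 13+2+14+109+5+4 = 147, so the proportions are 0.088435, 0.013605, 0.095238, 0.741497, 0.034014, 0.027211 (working shown to 6 dp, full precision carried).
Each pᵢ ln pᵢ term: 0.088435×(-2.425483)=-0.214499, 0.013605×(-4.297285)=-0.058466, 0.095238×(-2.351375)=-0.223941, 0.741497×(-0.299085)=-0.221770, 0.034014×(-3.380995)=-0.115000, 0.027211×(-3.604138)=-0.098072.
Sum = -0.931747, so H' = 0.9317.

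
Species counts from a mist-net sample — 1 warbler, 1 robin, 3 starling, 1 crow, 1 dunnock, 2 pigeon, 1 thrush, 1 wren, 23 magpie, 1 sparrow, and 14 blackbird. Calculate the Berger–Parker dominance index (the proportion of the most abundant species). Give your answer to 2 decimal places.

Total N = 1+1+3+1+1+2+1+1+23+1+14 = 49, so the proportions are 0.0204, 0.0204, 0.0612, 0.0204, 0.0204, 0.0408, 0.0204, 0.0204, 0.4694, 0.0204, 0.2857 (working shown to 4 dp, full precision carried).
The largest proportion is 0.4694, i.e. d = 0.47 to 2 decimal places.

0.47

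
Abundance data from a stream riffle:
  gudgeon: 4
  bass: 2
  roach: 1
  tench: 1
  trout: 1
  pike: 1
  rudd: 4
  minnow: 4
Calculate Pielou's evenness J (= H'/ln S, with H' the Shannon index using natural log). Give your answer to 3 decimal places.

0.908

Total N = 4+2+1+1+1+1+4+4 = 18, so the proportions are 0.222222, 0.111111, 0.055556, 0.055556, 0.055556, 0.055556, 0.222222, 0.222222 (working shown to 6 dp, full precision carried).
H' = −Σ pᵢ ln pᵢ = −((-0.334239) + (-0.244136) + (-0.160576) + (-0.160576) + (-0.160576) + (-0.160576) + (-0.334239) + (-0.334239)) = 1.889159.
With S = 8 species, ln S = 2.079442, so J = 1.889159/2.079442 = 0.908494, i.e. 0.908 to 3 decimal places.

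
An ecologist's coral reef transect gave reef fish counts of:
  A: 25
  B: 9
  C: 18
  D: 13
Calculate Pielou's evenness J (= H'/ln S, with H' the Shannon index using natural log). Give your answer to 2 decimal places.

Total N = 25+9+18+13 = 65, so the proportions are 0.3846, 0.1385, 0.2769, 0.2 (working shown to 4 dp, full precision carried).
H' = −Σ pᵢ ln pᵢ = −((-0.3675) + (-0.2738) + (-0.3556) + (-0.3219)) = 1.3187.
With S = 4 species, ln S = 1.3863, so J = 1.3187/1.3863 = 0.9513, i.e. 0.95 to 2 decimal places.

0.95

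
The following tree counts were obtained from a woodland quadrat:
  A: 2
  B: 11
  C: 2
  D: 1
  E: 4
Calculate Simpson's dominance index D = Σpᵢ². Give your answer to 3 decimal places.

0.365

Total N = 2+11+2+1+4 = 20, so the proportions are 0.1, 0.55, 0.1, 0.05, 0.2 (working shown to 5 dp, full precision carried).
D = 0.1² + 0.55² + 0.1² + 0.05² + 0.2² = 0.01000 + 0.30250 + 0.01000 + 0.00250 + 0.04000 = 0.36500.
To 3 decimal places, D = 0.365.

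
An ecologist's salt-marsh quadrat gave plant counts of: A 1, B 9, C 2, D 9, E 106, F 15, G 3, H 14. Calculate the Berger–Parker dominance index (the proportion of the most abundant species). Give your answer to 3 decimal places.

Total N = 1+9+2+9+106+15+3+14 = 159, so the proportions are 0.00629, 0.0566, 0.01258, 0.0566, 0.66667, 0.09434, 0.01887, 0.08805 (working shown to 5 dp, full precision carried).
The largest proportion is 0.66667, i.e. d = 0.667 to 3 decimal places.

0.667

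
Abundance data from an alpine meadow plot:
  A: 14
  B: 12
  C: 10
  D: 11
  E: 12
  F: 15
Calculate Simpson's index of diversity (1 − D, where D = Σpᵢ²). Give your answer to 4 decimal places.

0.8302

Total N = 14+12+10+11+12+15 = 74, so the proportions are 0.189189, 0.162162, 0.135135, 0.148649, 0.162162, 0.202703 (working shown to 6 dp, full precision carried).
D = 0.189189² + 0.162162² + 0.135135² + 0.148649² + 0.162162² + 0.202703² = 0.035793 + 0.026297 + 0.018262 + 0.022096 + 0.026297 + 0.041088 = 0.169832.
So 1 − D = 0.830168, i.e. 0.8302 to 4 decimal places.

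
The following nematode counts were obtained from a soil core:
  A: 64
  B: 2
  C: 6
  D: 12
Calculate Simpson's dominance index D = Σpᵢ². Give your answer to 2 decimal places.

0.61

Total N = 64+2+6+12 = 84, so the proportions are 0.7619, 0.0238, 0.0714, 0.1429 (working shown to 4 dp, full precision carried).
D = 0.7619² + 0.0238² + 0.0714² + 0.1429² = 0.5805 + 0.0006 + 0.0051 + 0.0204 = 0.6066.
To 2 decimal places, D = 0.61.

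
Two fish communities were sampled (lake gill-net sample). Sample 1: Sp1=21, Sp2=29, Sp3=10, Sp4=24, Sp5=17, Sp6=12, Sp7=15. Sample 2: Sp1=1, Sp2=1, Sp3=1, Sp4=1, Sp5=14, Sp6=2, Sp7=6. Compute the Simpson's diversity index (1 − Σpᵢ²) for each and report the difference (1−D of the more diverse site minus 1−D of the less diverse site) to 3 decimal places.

0.195

Sample 1: N=128, proportions 0.16406, 0.22656, 0.07812, 0.1875, 0.13281, 0.09375, 0.11719, giving 1−D = 0.84033 (working shown to 5 dp, full precision carried).
Sample 2: N=26, proportions 0.03846, 0.03846, 0.03846, 0.03846, 0.53846, 0.07692, 0.23077, giving 1−D = 0.64497.
Difference = |0.84033 − 0.64497| = 0.19536, i.e. 0.195 to 3 decimal places.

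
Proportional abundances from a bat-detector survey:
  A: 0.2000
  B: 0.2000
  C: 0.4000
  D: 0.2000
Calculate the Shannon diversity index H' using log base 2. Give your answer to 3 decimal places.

Each pᵢ log₂ pᵢ term (working shown to 5 dp, full precision carried): 0.2×(-2.32193)=-0.46439, 0.2×(-2.32193)=-0.46439, 0.4×(-1.32193)=-0.52877, 0.2×(-2.32193)=-0.46439.
Sum = -1.92193, so H' = 1.922.

1.922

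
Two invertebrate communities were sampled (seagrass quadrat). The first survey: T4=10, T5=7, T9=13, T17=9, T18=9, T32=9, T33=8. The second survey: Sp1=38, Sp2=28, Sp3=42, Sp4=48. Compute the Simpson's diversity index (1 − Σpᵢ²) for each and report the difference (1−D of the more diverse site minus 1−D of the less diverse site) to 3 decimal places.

0.111

The first survey: N=65, proportions 0.15385, 0.10769, 0.2, 0.13846, 0.13846, 0.13846, 0.12308, giving 1−D = 0.85207 (working shown to 5 dp, full precision carried).
The second survey: N=156, proportions 0.24359, 0.17949, 0.26923, 0.30769, giving 1−D = 0.74129.
Difference = |0.85207 − 0.74129| = 0.11078, i.e. 0.111 to 3 decimal places.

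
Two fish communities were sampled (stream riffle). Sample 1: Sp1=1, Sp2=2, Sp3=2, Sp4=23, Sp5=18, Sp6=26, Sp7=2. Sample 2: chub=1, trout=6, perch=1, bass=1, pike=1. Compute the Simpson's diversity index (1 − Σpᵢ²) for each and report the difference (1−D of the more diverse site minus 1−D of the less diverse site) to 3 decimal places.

Sample 1: N=74, proportions 0.01351, 0.02703, 0.02703, 0.31081, 0.24324, 0.35135, 0.02703, giving 1−D = 0.71841 (working shown to 5 dp, full precision carried).
Sample 2: N=10, proportions 0.1, 0.6, 0.1, 0.1, 0.1, giving 1−D = 0.60000.
Difference = |0.71841 − 0.60000| = 0.11841, i.e. 0.118 to 3 decimal places.

0.118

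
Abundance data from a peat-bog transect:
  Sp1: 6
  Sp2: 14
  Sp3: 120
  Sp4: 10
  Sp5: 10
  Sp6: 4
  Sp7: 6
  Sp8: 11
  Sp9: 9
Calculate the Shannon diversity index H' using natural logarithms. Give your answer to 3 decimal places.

Total N = 6+14+120+10+10+4+6+11+9 = 190, so the proportions are 0.03158, 0.07368, 0.63158, 0.05263, 0.05263, 0.02105, 0.03158, 0.05789, 0.04737 (working shown to 5 dp, full precision carried).
Each pᵢ ln pᵢ term: 0.03158×(-3.45526)=-0.10911, 0.07368×(-2.60797)=-0.19217, 0.63158×(-0.45953)=-0.29023, 0.05263×(-2.94444)=-0.15497, 0.05263×(-2.94444)=-0.15497, 0.02105×(-3.86073)=-0.08128, 0.03158×(-3.45526)=-0.10911, 0.05789×(-2.84913)=-0.16495, 0.04737×(-3.04980)=-0.14446.
Sum = -1.40126, so H' = 1.401.

1.401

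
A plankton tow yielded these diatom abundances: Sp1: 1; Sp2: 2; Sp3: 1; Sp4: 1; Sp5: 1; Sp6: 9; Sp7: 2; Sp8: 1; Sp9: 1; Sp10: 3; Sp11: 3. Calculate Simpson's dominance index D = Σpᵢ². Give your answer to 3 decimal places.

0.181

Total N = 1+2+1+1+1+9+2+1+1+3+3 = 25, so the proportions are 0.04, 0.08, 0.04, 0.04, 0.04, 0.36, 0.08, 0.04, 0.04, 0.12, 0.12 (working shown to 5 dp, full precision carried).
D = 0.04² + 0.08² + 0.04² + 0.04² + 0.04² + 0.36² + 0.08² + 0.04² + 0.04² + 0.12² + 0.12² = 0.00160 + 0.00640 + 0.00160 + 0.00160 + 0.00160 + 0.12960 + 0.00640 + 0.00160 + 0.00160 + 0.01440 + 0.01440 = 0.18080.
To 3 decimal places, D = 0.181.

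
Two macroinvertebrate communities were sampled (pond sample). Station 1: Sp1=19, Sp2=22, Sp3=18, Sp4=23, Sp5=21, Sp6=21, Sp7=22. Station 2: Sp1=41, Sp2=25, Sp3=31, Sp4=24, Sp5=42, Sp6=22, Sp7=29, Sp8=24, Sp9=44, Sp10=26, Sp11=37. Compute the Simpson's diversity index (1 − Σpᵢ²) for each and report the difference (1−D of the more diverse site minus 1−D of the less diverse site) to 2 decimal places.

0.05

Station 1: N=146, proportions 0.1301, 0.1507, 0.1233, 0.1575, 0.1438, 0.1438, 0.1507, giving 1−D = 0.8563 (working shown to 4 dp, full precision carried).
Station 2: N=345, proportions 0.1188, 0.0725, 0.0899, 0.0696, 0.1217, 0.0638, 0.0841, 0.0696, 0.1275, 0.0754, 0.1072, giving 1−D = 0.9035.
Difference = |0.8563 − 0.9035| = 0.0472, i.e. 0.05 to 2 decimal places.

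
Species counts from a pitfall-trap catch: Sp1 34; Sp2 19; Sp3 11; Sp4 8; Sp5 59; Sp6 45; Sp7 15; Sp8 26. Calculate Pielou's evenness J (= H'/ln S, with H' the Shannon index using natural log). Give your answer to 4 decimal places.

0.9117

Total N = 34+19+11+8+59+45+15+26 = 217, so the proportions are 0.156682, 0.087558, 0.050691, 0.036866, 0.271889, 0.207373, 0.069124, 0.119816 (working shown to 6 dp, full precision carried).
H' = −Σ pᵢ ln pᵢ = −((-0.290416) + (-0.213243) + (-0.151161) + (-0.121676) + (-0.354098) + (-0.326247) + (-0.184690) + (-0.254225)) = 1.895756.
With S = 8 species, ln S = 2.079442, so J = 1.895756/2.079442 = 0.911666, i.e. 0.9117 to 4 decimal places.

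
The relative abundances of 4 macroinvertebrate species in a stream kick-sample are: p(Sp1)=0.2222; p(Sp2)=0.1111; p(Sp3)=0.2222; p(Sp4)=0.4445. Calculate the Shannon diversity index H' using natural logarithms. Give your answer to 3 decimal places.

1.273

Each pᵢ ln pᵢ term (working shown to 5 dp, full precision carried): 0.2222×(-1.50418)=-0.33423, 0.1111×(-2.19732)=-0.24412, 0.2222×(-1.50418)=-0.33423, 0.4445×(-0.81081)=-0.36040.
Sum = -1.27298, so H' = 1.273.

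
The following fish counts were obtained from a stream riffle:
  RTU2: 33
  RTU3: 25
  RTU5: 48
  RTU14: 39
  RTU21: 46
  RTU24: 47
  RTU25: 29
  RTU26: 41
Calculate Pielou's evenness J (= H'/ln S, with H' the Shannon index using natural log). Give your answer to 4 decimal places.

Total N = 33+25+48+39+46+47+29+41 = 308, so the proportions are 0.107143, 0.081169, 0.155844, 0.126623, 0.149351, 0.152597, 0.094156, 0.133117 (working shown to 6 dp, full precision carried).
H' = −Σ pᵢ ln pᵢ = −((-0.239313) + (-0.203833) + (-0.289699) + (-0.261672) + (-0.283984) + (-0.286876) + (-0.222472) + (-0.268434)) = 2.056283.
With S = 8 species, ln S = 2.079442, so J = 2.056283/2.079442 = 0.988863, i.e. 0.9889 to 4 decimal places.

0.9889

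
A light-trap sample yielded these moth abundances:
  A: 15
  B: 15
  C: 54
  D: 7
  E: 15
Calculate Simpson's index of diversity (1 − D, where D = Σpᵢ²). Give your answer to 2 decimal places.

0.68

Total N = 15+15+54+7+15 = 106, so the proportions are 0.1415, 0.1415, 0.5094, 0.066, 0.1415 (working shown to 4 dp, full precision carried).
D = 0.1415² + 0.1415² + 0.5094² + 0.066² + 0.1415² = 0.0200 + 0.0200 + 0.2595 + 0.0044 + 0.0200 = 0.3240.
So 1 − D = 0.6760, i.e. 0.68 to 2 decimal places.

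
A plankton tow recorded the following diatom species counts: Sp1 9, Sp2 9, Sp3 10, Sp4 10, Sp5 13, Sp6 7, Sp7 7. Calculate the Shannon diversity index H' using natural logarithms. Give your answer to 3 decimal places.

Total N = 9+9+10+10+13+7+7 = 65, so the proportions are 0.13846, 0.13846, 0.15385, 0.15385, 0.2, 0.10769, 0.10769 (working shown to 5 dp, full precision carried).
Each pᵢ ln pᵢ term: 0.13846×(-1.97716)=-0.27376, 0.13846×(-1.97716)=-0.27376, 0.15385×(-1.87180)=-0.28797, 0.15385×(-1.87180)=-0.28797, 0.2×(-1.60944)=-0.32189, 0.10769×(-2.22848)=-0.23999, 0.10769×(-2.22848)=-0.23999.
Sum = -1.92533, so H' = 1.925.

1.925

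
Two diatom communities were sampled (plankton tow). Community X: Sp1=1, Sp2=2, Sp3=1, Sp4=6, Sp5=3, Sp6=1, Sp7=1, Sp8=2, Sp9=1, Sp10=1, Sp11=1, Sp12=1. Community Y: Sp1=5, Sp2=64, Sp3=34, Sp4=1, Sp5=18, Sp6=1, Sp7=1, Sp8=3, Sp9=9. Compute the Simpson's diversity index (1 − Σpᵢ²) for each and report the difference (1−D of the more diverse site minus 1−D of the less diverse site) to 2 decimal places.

0.17

Community X: N=21, proportions 0.04762, 0.09524, 0.04762, 0.28571, 0.14286, 0.04762, 0.04762, 0.09524, 0.04762, 0.04762, 0.04762, 0.04762, giving 1−D = 0.86168 (working shown to 5 dp, full precision carried).
Community Y: N=136, proportions 0.03676, 0.47059, 0.25, 0.00735, 0.13235, 0.00735, 0.00735, 0.02206, 0.06618, giving 1−D = 0.69215.
Difference = |0.86168 − 0.69215| = 0.16953, i.e. 0.17 to 2 decimal places.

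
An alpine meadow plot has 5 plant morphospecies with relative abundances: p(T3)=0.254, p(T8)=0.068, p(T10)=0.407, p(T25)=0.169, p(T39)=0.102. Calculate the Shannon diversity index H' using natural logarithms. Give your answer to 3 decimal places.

Each pᵢ ln pᵢ term (working shown to 5 dp, full precision carried): 0.254×(-1.37042)=-0.34809, 0.068×(-2.68825)=-0.18280, 0.407×(-0.89894)=-0.36587, 0.169×(-1.77786)=-0.30046, 0.102×(-2.28278)=-0.23284.
Sum = -1.43006, so H' = 1.430.

1.430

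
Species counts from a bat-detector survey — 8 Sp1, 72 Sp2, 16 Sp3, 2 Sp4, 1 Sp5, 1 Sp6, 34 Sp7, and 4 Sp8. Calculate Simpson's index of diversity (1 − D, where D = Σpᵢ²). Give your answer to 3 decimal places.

0.649

Total N = 8+72+16+2+1+1+34+4 = 138, so the proportions are 0.05797, 0.52174, 0.11594, 0.01449, 0.00725, 0.00725, 0.24638, 0.02899 (working shown to 5 dp, full precision carried).
D = 0.05797² + 0.52174² + 0.11594² + 0.01449² + 0.00725² + 0.00725² + 0.24638² + 0.02899² = 0.00336 + 0.27221 + 0.01344 + 0.00021 + 0.00005 + 0.00005 + 0.06070 + 0.00084 = 0.35087.
So 1 − D = 0.64913, i.e. 0.649 to 3 decimal places.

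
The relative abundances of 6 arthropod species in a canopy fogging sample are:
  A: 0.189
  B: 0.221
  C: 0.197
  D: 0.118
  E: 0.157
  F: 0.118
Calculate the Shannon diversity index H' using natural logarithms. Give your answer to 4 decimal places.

Each pᵢ ln pᵢ term (working shown to 6 dp, full precision carried): 0.189×(-1.666008)=-0.314876, 0.221×(-1.509593)=-0.333620, 0.197×(-1.624552)=-0.320037, 0.118×(-2.137071)=-0.252174, 0.157×(-1.851509)=-0.290687, 0.118×(-2.137071)=-0.252174.
Sum = -1.763568, so H' = 1.7636.

1.7636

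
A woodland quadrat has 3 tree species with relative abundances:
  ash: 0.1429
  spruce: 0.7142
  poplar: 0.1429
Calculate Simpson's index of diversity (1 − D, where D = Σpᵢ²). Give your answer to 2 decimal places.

0.45

D = 0.1429² + 0.7142² + 0.1429² = 0.0204 + 0.5101 + 0.0204 = 0.5509 (working shown to 4 dp, full precision carried).
So 1 − D = 0.4491, i.e. 0.45 to 2 decimal places.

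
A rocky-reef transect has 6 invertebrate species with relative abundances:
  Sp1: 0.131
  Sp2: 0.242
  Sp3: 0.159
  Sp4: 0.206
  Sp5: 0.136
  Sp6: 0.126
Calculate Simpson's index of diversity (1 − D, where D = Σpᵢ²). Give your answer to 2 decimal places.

D = 0.131² + 0.242² + 0.159² + 0.206² + 0.136² + 0.126² = 0.0172 + 0.0586 + 0.0253 + 0.0424 + 0.0185 + 0.0159 = 0.1778 (working shown to 4 dp, full precision carried).
So 1 − D = 0.8222, i.e. 0.82 to 2 decimal places.

0.82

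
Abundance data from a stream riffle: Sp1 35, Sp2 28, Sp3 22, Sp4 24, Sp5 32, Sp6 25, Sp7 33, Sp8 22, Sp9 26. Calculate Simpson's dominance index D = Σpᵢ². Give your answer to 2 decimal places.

0.11

Total N = 35+28+22+24+32+25+33+22+26 = 247, so the proportions are 0.1417, 0.1134, 0.0891, 0.0972, 0.1296, 0.1012, 0.1336, 0.0891, 0.1053 (working shown to 4 dp, full precision carried).
D = 0.1417² + 0.1134² + 0.0891² + 0.0972² + 0.1296² + 0.1012² + 0.1336² + 0.0891² + 0.1053² = 0.0201 + 0.0129 + 0.0079 + 0.0094 + 0.0168 + 0.0102 + 0.0178 + 0.0079 + 0.0111 = 0.1142.
To 2 decimal places, D = 0.11.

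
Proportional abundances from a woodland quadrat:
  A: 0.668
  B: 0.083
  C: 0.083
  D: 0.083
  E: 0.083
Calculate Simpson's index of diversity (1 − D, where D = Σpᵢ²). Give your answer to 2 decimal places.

0.53

D = 0.668² + 0.083² + 0.083² + 0.083² + 0.083² = 0.4462 + 0.0069 + 0.0069 + 0.0069 + 0.0069 = 0.4738 (working shown to 4 dp, full precision carried).
So 1 − D = 0.5262, i.e. 0.53 to 2 decimal places.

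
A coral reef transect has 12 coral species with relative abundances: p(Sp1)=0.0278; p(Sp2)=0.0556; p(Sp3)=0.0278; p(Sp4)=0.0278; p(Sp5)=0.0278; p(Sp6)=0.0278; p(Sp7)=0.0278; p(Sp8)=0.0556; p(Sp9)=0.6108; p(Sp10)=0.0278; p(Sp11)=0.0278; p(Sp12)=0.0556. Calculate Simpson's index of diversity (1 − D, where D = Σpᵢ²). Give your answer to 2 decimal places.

0.61

D = 0.0278² + 0.0556² + 0.0278² + 0.0278² + 0.0278² + 0.0278² + 0.0278² + 0.0556² + 0.6108² + 0.0278² + 0.0278² + 0.0556² = 0.0008 + 0.0031 + 0.0008 + 0.0008 + 0.0008 + 0.0008 + 0.0008 + 0.0031 + 0.3731 + 0.0008 + 0.0008 + 0.0031 = 0.3885 (working shown to 4 dp, full precision carried).
So 1 − D = 0.6115, i.e. 0.61 to 2 decimal places.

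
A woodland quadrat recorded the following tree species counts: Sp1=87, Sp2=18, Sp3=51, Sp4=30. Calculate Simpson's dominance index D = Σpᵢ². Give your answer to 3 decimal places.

0.329

Total N = 87+18+51+30 = 186, so the proportions are 0.46774, 0.09677, 0.27419, 0.16129 (working shown to 5 dp, full precision carried).
D = 0.46774² + 0.09677² + 0.27419² + 0.16129² = 0.21878 + 0.00937 + 0.07518 + 0.02601 = 0.32934.
To 3 decimal places, D = 0.329.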